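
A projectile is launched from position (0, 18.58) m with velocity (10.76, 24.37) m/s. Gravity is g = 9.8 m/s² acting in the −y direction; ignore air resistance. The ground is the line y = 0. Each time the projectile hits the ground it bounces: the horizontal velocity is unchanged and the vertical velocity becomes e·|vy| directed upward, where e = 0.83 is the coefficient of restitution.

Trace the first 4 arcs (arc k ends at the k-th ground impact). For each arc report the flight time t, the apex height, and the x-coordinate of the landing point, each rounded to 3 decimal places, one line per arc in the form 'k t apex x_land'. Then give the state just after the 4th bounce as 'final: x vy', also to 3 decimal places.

1 5.645 48.881 60.742
2 5.243 33.674 117.157
3 4.352 23.198 163.981
4 3.612 15.981 202.845
final: 202.845 14.690

Arc 1: start y=18.580, vy=24.370 → t=5.645, apex=48.881, x_land=60.742, impact vy=-30.953
  bounce: vy ← 0.83·30.953 = 25.691
Arc 2: start y=0.000, vy=25.691 → t=5.243, apex=33.674, x_land=117.157, impact vy=-25.691
  bounce: vy ← 0.83·25.691 = 21.323
Arc 3: start y=0.000, vy=21.323 → t=4.352, apex=23.198, x_land=163.981, impact vy=-21.323
  bounce: vy ← 0.83·21.323 = 17.698
Arc 4: start y=0.000, vy=17.698 → t=3.612, apex=15.981, x_land=202.845, impact vy=-17.698
  bounce: vy ← 0.83·17.698 = 14.690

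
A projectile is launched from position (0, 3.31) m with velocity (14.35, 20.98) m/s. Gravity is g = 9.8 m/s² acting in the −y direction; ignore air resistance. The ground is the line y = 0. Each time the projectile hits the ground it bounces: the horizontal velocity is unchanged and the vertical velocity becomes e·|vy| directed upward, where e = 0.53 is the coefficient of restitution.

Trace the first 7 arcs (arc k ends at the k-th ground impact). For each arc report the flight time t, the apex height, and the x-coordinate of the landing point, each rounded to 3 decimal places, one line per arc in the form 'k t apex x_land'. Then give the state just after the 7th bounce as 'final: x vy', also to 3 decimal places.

1 4.434 25.767 63.628
2 2.431 7.238 98.509
3 1.288 2.033 116.996
4 0.683 0.571 126.794
5 0.362 0.160 131.987
6 0.192 0.045 134.740
7 0.102 0.013 136.198
final: 136.198 0.264

Arc 1: start y=3.310, vy=20.980 → t=4.434, apex=25.767, x_land=63.628, impact vy=-22.473
  bounce: vy ← 0.53·22.473 = 11.911
Arc 2: start y=0.000, vy=11.911 → t=2.431, apex=7.238, x_land=98.509, impact vy=-11.911
  bounce: vy ← 0.53·11.911 = 6.313
Arc 3: start y=0.000, vy=6.313 → t=1.288, apex=2.033, x_land=116.996, impact vy=-6.313
  bounce: vy ← 0.53·6.313 = 3.346
Arc 4: start y=0.000, vy=3.346 → t=0.683, apex=0.571, x_land=126.794, impact vy=-3.346
  bounce: vy ← 0.53·3.346 = 1.773
Arc 5: start y=0.000, vy=1.773 → t=0.362, apex=0.160, x_land=131.987, impact vy=-1.773
  bounce: vy ← 0.53·1.773 = 0.940
Arc 6: start y=0.000, vy=0.940 → t=0.192, apex=0.045, x_land=134.740, impact vy=-0.940
  bounce: vy ← 0.53·0.940 = 0.498
Arc 7: start y=0.000, vy=0.498 → t=0.102, apex=0.013, x_land=136.198, impact vy=-0.498
  bounce: vy ← 0.53·0.498 = 0.264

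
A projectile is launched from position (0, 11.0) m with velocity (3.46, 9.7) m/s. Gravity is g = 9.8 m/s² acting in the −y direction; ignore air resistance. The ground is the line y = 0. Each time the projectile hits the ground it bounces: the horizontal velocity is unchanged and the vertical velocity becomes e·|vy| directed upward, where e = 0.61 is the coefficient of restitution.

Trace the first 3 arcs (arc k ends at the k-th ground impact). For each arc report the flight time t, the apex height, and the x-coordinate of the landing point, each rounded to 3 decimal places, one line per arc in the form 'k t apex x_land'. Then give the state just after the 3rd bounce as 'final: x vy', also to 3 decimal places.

1 2.786 15.801 9.638
2 2.191 5.879 17.218
3 1.336 2.188 21.842
final: 21.842 3.994

Arc 1: start y=11.000, vy=9.700 → t=2.786, apex=15.801, x_land=9.638, impact vy=-17.598
  bounce: vy ← 0.61·17.598 = 10.735
Arc 2: start y=0.000, vy=10.735 → t=2.191, apex=5.879, x_land=17.218, impact vy=-10.735
  bounce: vy ← 0.61·10.735 = 6.548
Arc 3: start y=0.000, vy=6.548 → t=1.336, apex=2.188, x_land=21.842, impact vy=-6.548
  bounce: vy ← 0.61·6.548 = 3.994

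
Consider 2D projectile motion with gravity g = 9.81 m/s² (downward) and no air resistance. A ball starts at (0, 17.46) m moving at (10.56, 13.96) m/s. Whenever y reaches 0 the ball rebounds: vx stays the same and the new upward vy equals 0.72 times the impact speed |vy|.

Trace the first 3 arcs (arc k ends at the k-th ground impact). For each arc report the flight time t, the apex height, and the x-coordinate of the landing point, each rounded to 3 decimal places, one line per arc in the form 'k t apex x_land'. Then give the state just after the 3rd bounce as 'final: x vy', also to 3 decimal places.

Arc 1: start y=17.460, vy=13.960 → t=3.786, apex=27.393, x_land=39.983, impact vy=-23.183
  bounce: vy ← 0.72·23.183 = 16.692
Arc 2: start y=0.000, vy=16.692 → t=3.403, apex=14.200, x_land=75.918, impact vy=-16.692
  bounce: vy ← 0.72·16.692 = 12.018
Arc 3: start y=0.000, vy=12.018 → t=2.450, apex=7.362, x_land=101.792, impact vy=-12.018
  bounce: vy ← 0.72·12.018 = 8.653

1 3.786 27.393 39.983
2 3.403 14.200 75.918
3 2.450 7.362 101.792
final: 101.792 8.653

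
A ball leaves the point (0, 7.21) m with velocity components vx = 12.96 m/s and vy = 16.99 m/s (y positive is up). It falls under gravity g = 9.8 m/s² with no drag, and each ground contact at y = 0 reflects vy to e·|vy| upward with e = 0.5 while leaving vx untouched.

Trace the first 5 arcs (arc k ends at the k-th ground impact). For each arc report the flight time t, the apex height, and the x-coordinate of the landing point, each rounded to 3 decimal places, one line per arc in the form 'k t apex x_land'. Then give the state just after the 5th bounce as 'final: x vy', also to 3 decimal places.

Arc 1: start y=7.210, vy=16.990 → t=3.850, apex=21.938, x_land=49.891, impact vy=-20.736
  bounce: vy ← 0.5·20.736 = 10.368
Arc 2: start y=0.000, vy=10.368 → t=2.116, apex=5.484, x_land=77.313, impact vy=-10.368
  bounce: vy ← 0.5·10.368 = 5.184
Arc 3: start y=0.000, vy=5.184 → t=1.058, apex=1.371, x_land=91.024, impact vy=-5.184
  bounce: vy ← 0.5·5.184 = 2.592
Arc 4: start y=0.000, vy=2.592 → t=0.529, apex=0.343, x_land=97.879, impact vy=-2.592
  bounce: vy ← 0.5·2.592 = 1.296
Arc 5: start y=0.000, vy=1.296 → t=0.264, apex=0.086, x_land=101.307, impact vy=-1.296
  bounce: vy ← 0.5·1.296 = 0.648

1 3.850 21.938 49.891
2 2.116 5.484 77.313
3 1.058 1.371 91.024
4 0.529 0.343 97.879
5 0.264 0.086 101.307
final: 101.307 0.648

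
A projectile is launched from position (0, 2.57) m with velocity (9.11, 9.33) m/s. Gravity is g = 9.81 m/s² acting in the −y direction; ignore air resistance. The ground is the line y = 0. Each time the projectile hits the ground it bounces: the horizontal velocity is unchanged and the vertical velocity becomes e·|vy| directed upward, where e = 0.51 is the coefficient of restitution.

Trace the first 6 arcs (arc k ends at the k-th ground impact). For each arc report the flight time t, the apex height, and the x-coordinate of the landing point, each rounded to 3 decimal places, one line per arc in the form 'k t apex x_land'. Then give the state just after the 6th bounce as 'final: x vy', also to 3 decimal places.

1 2.146 7.007 19.552
2 1.219 1.822 30.658
3 0.622 0.474 36.323
4 0.317 0.123 39.211
5 0.162 0.032 40.684
6 0.082 0.008 41.436
final: 41.436 0.206

Arc 1: start y=2.570, vy=9.330 → t=2.146, apex=7.007, x_land=19.552, impact vy=-11.725
  bounce: vy ← 0.51·11.725 = 5.980
Arc 2: start y=0.000, vy=5.980 → t=1.219, apex=1.822, x_land=30.658, impact vy=-5.980
  bounce: vy ← 0.51·5.980 = 3.050
Arc 3: start y=0.000, vy=3.050 → t=0.622, apex=0.474, x_land=36.323, impact vy=-3.050
  bounce: vy ← 0.51·3.050 = 1.555
Arc 4: start y=0.000, vy=1.555 → t=0.317, apex=0.123, x_land=39.211, impact vy=-1.555
  bounce: vy ← 0.51·1.555 = 0.793
Arc 5: start y=0.000, vy=0.793 → t=0.162, apex=0.032, x_land=40.684, impact vy=-0.793
  bounce: vy ← 0.51·0.793 = 0.405
Arc 6: start y=0.000, vy=0.405 → t=0.082, apex=0.008, x_land=41.436, impact vy=-0.405
  bounce: vy ← 0.51·0.405 = 0.206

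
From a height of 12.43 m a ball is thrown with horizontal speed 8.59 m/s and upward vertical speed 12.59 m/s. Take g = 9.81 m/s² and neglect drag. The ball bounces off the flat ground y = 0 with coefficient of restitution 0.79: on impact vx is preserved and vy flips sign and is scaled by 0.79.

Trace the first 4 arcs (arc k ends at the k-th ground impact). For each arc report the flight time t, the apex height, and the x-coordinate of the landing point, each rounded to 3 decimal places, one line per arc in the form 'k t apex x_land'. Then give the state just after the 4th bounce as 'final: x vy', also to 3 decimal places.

Arc 1: start y=12.430, vy=12.590 → t=3.328, apex=20.509, x_land=28.589, impact vy=-20.060
  bounce: vy ← 0.79·20.060 = 15.847
Arc 2: start y=0.000, vy=15.847 → t=3.231, apex=12.800, x_land=56.342, impact vy=-15.847
  bounce: vy ← 0.79·15.847 = 12.519
Arc 3: start y=0.000, vy=12.519 → t=2.552, apex=7.988, x_land=78.266, impact vy=-12.519
  bounce: vy ← 0.79·12.519 = 9.890
Arc 4: start y=0.000, vy=9.890 → t=2.016, apex=4.985, x_land=95.586, impact vy=-9.890
  bounce: vy ← 0.79·9.890 = 7.813

1 3.328 20.509 28.589
2 3.231 12.800 56.342
3 2.552 7.988 78.266
4 2.016 4.985 95.586
final: 95.586 7.813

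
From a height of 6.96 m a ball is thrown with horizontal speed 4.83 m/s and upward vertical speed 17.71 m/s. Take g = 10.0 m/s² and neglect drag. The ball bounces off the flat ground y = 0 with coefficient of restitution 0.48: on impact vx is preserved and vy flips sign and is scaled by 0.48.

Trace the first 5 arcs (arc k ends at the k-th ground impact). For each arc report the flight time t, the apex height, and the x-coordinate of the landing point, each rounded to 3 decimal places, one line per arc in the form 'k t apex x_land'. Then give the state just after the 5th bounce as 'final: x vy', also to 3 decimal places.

1 3.899 22.642 18.832
2 2.043 5.217 28.699
3 0.981 1.202 33.436
4 0.471 0.277 35.709
5 0.226 0.064 36.800
final: 36.800 0.542

Arc 1: start y=6.960, vy=17.710 → t=3.899, apex=22.642, x_land=18.832, impact vy=-21.280
  bounce: vy ← 0.48·21.280 = 10.214
Arc 2: start y=0.000, vy=10.214 → t=2.043, apex=5.217, x_land=28.699, impact vy=-10.214
  bounce: vy ← 0.48·10.214 = 4.903
Arc 3: start y=0.000, vy=4.903 → t=0.981, apex=1.202, x_land=33.436, impact vy=-4.903
  bounce: vy ← 0.48·4.903 = 2.353
Arc 4: start y=0.000, vy=2.353 → t=0.471, apex=0.277, x_land=35.709, impact vy=-2.353
  bounce: vy ← 0.48·2.353 = 1.130
Arc 5: start y=0.000, vy=1.130 → t=0.226, apex=0.064, x_land=36.800, impact vy=-1.130
  bounce: vy ← 0.48·1.130 = 0.542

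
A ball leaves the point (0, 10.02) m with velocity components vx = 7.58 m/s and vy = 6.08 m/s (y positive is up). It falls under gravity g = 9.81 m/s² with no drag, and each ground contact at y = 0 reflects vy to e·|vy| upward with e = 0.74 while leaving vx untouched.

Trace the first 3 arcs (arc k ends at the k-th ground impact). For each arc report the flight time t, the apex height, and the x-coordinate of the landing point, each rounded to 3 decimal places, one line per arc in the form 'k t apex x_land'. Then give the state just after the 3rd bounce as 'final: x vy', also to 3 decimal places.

1 2.178 11.904 16.506
2 2.306 6.519 33.983
3 1.706 3.570 46.916
final: 46.916 6.193

Arc 1: start y=10.020, vy=6.080 → t=2.178, apex=11.904, x_land=16.506, impact vy=-15.283
  bounce: vy ← 0.74·15.283 = 11.309
Arc 2: start y=0.000, vy=11.309 → t=2.306, apex=6.519, x_land=33.983, impact vy=-11.309
  bounce: vy ← 0.74·11.309 = 8.369
Arc 3: start y=0.000, vy=8.369 → t=1.706, apex=3.570, x_land=46.916, impact vy=-8.369
  bounce: vy ← 0.74·8.369 = 6.193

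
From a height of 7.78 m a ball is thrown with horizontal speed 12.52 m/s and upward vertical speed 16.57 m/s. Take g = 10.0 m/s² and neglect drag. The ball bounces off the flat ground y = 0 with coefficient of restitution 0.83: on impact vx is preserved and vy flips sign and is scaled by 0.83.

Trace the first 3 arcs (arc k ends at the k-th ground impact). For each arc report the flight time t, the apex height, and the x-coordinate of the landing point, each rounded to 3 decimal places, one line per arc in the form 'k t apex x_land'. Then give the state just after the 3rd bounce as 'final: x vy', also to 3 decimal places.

1 3.731 21.508 46.713
2 3.443 14.817 89.818
3 2.858 10.207 125.595
final: 125.595 11.859

Arc 1: start y=7.780, vy=16.570 → t=3.731, apex=21.508, x_land=46.713, impact vy=-20.740
  bounce: vy ← 0.83·20.740 = 17.215
Arc 2: start y=0.000, vy=17.215 → t=3.443, apex=14.817, x_land=89.818, impact vy=-17.215
  bounce: vy ← 0.83·17.215 = 14.288
Arc 3: start y=0.000, vy=14.288 → t=2.858, apex=10.207, x_land=125.595, impact vy=-14.288
  bounce: vy ← 0.83·14.288 = 11.859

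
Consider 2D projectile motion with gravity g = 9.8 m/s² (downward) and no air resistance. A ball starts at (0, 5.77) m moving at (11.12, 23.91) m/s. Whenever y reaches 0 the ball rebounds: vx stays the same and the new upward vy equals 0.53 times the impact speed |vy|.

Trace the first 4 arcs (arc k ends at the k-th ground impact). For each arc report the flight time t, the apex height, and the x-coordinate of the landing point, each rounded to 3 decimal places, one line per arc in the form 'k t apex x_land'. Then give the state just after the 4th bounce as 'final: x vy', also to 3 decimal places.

1 5.110 34.938 56.824
2 2.830 9.814 88.298
3 1.500 2.757 104.980
4 0.795 0.774 113.821
final: 113.821 2.065

Arc 1: start y=5.770, vy=23.910 → t=5.110, apex=34.938, x_land=56.824, impact vy=-26.168
  bounce: vy ← 0.53·26.168 = 13.869
Arc 2: start y=0.000, vy=13.869 → t=2.830, apex=9.814, x_land=88.298, impact vy=-13.869
  bounce: vy ← 0.53·13.869 = 7.351
Arc 3: start y=0.000, vy=7.351 → t=1.500, apex=2.757, x_land=104.980, impact vy=-7.351
  bounce: vy ← 0.53·7.351 = 3.896
Arc 4: start y=0.000, vy=3.896 → t=0.795, apex=0.774, x_land=113.821, impact vy=-3.896
  bounce: vy ← 0.53·3.896 = 2.065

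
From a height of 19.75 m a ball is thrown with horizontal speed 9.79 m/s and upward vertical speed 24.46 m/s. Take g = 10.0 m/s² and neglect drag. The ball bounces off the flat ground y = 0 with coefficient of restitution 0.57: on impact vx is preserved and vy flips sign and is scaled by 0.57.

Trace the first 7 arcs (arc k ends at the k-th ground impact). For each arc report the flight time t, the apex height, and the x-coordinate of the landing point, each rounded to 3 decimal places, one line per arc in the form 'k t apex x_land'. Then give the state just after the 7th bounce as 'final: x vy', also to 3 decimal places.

1 5.598 49.665 54.801
2 3.593 16.136 89.975
3 2.048 5.243 110.025
4 1.167 1.703 121.453
5 0.665 0.553 127.967
6 0.379 0.180 131.680
7 0.216 0.058 133.796
final: 133.796 0.616

Arc 1: start y=19.750, vy=24.460 → t=5.598, apex=49.665, x_land=54.801, impact vy=-31.517
  bounce: vy ← 0.57·31.517 = 17.964
Arc 2: start y=0.000, vy=17.964 → t=3.593, apex=16.136, x_land=89.975, impact vy=-17.964
  bounce: vy ← 0.57·17.964 = 10.240
Arc 3: start y=0.000, vy=10.240 → t=2.048, apex=5.243, x_land=110.025, impact vy=-10.240
  bounce: vy ← 0.57·10.240 = 5.837
Arc 4: start y=0.000, vy=5.837 → t=1.167, apex=1.703, x_land=121.453, impact vy=-5.837
  bounce: vy ← 0.57·5.837 = 3.327
Arc 5: start y=0.000, vy=3.327 → t=0.665, apex=0.553, x_land=127.967, impact vy=-3.327
  bounce: vy ← 0.57·3.327 = 1.896
Arc 6: start y=0.000, vy=1.896 → t=0.379, apex=0.180, x_land=131.680, impact vy=-1.896
  bounce: vy ← 0.57·1.896 = 1.081
Arc 7: start y=0.000, vy=1.081 → t=0.216, apex=0.058, x_land=133.796, impact vy=-1.081
  bounce: vy ← 0.57·1.081 = 0.616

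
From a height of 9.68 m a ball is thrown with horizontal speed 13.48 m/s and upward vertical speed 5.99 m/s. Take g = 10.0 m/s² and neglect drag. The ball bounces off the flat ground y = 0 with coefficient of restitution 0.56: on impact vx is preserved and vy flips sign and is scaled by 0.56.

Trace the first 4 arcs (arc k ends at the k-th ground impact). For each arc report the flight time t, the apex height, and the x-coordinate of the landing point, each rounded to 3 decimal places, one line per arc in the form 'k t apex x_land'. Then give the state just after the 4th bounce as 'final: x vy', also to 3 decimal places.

1 2.114 11.474 28.495
2 1.697 3.598 51.366
3 0.950 1.128 64.173
4 0.532 0.354 71.345
final: 71.345 1.490

Arc 1: start y=9.680, vy=5.990 → t=2.114, apex=11.474, x_land=28.495, impact vy=-15.149
  bounce: vy ← 0.56·15.149 = 8.483
Arc 2: start y=0.000, vy=8.483 → t=1.697, apex=3.598, x_land=51.366, impact vy=-8.483
  bounce: vy ← 0.56·8.483 = 4.751
Arc 3: start y=0.000, vy=4.751 → t=0.950, apex=1.128, x_land=64.173, impact vy=-4.751
  bounce: vy ← 0.56·4.751 = 2.660
Arc 4: start y=0.000, vy=2.660 → t=0.532, apex=0.354, x_land=71.345, impact vy=-2.660
  bounce: vy ← 0.56·2.660 = 1.490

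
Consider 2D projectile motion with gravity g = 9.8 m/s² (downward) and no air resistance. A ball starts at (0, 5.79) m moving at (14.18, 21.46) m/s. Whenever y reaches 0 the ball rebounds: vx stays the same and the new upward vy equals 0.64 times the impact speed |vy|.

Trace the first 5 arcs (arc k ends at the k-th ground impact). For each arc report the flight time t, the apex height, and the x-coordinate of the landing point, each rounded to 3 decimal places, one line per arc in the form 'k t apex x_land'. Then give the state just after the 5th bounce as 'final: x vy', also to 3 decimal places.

Arc 1: start y=5.790, vy=21.460 → t=4.635, apex=29.287, x_land=65.718, impact vy=-23.959
  bounce: vy ← 0.64·23.959 = 15.334
Arc 2: start y=0.000, vy=15.334 → t=3.129, apex=11.996, x_land=110.091, impact vy=-15.334
  bounce: vy ← 0.64·15.334 = 9.813
Arc 3: start y=0.000, vy=9.813 → t=2.003, apex=4.913, x_land=138.490, impact vy=-9.813
  bounce: vy ← 0.64·9.813 = 6.281
Arc 4: start y=0.000, vy=6.281 → t=1.282, apex=2.013, x_land=156.666, impact vy=-6.281
  bounce: vy ← 0.64·6.281 = 4.020
Arc 5: start y=0.000, vy=4.020 → t=0.820, apex=0.824, x_land=168.298, impact vy=-4.020
  bounce: vy ← 0.64·4.020 = 2.573

1 4.635 29.287 65.718
2 3.129 11.996 110.091
3 2.003 4.913 138.490
4 1.282 2.013 156.666
5 0.820 0.824 168.298
final: 168.298 2.573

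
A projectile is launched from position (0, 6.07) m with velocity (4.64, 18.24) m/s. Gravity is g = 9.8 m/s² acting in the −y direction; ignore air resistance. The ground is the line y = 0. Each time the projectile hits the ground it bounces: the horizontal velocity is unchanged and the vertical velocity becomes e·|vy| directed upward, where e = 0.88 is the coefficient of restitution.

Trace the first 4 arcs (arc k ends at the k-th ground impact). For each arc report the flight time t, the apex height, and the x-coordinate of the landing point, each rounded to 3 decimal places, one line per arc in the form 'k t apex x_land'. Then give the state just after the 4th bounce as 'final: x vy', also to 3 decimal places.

Arc 1: start y=6.070, vy=18.240 → t=4.030, apex=23.044, x_land=18.698, impact vy=-21.253
  bounce: vy ← 0.88·21.253 = 18.702
Arc 2: start y=0.000, vy=18.702 → t=3.817, apex=17.846, x_land=36.408, impact vy=-18.702
  bounce: vy ← 0.88·18.702 = 16.458
Arc 3: start y=0.000, vy=16.458 → t=3.359, apex=13.820, x_land=51.993, impact vy=-16.458
  bounce: vy ← 0.88·16.458 = 14.483
Arc 4: start y=0.000, vy=14.483 → t=2.956, apex=10.702, x_land=65.708, impact vy=-14.483
  bounce: vy ← 0.88·14.483 = 12.745

1 4.030 23.044 18.698
2 3.817 17.846 36.408
3 3.359 13.820 51.993
4 2.956 10.702 65.708
final: 65.708 12.745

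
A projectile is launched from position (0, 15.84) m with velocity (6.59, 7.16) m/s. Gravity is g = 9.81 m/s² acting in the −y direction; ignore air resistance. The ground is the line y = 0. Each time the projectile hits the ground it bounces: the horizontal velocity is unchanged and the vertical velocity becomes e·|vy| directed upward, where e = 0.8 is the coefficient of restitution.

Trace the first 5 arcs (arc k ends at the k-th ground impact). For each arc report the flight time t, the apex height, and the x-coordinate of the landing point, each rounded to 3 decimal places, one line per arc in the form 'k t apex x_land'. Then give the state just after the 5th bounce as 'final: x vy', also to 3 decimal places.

1 2.669 18.453 17.592
2 3.103 11.810 38.043
3 2.483 7.558 54.404
4 1.986 4.837 67.493
5 1.589 3.096 77.964
final: 77.964 6.235

Arc 1: start y=15.840, vy=7.160 → t=2.669, apex=18.453, x_land=17.592, impact vy=-19.028
  bounce: vy ← 0.8·19.028 = 15.222
Arc 2: start y=0.000, vy=15.222 → t=3.103, apex=11.810, x_land=38.043, impact vy=-15.222
  bounce: vy ← 0.8·15.222 = 12.178
Arc 3: start y=0.000, vy=12.178 → t=2.483, apex=7.558, x_land=54.404, impact vy=-12.178
  bounce: vy ← 0.8·12.178 = 9.742
Arc 4: start y=0.000, vy=9.742 → t=1.986, apex=4.837, x_land=67.493, impact vy=-9.742
  bounce: vy ← 0.8·9.742 = 7.794
Arc 5: start y=0.000, vy=7.794 → t=1.589, apex=3.096, x_land=77.964, impact vy=-7.794
  bounce: vy ← 0.8·7.794 = 6.235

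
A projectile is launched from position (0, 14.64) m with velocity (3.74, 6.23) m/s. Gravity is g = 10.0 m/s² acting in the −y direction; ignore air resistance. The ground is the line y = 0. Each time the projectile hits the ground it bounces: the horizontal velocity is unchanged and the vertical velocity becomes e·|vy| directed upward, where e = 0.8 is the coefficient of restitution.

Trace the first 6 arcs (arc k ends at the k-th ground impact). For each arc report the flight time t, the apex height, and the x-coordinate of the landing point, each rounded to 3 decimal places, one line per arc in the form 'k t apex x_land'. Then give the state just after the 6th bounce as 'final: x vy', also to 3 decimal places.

Arc 1: start y=14.640, vy=6.230 → t=2.444, apex=16.581, x_land=9.141, impact vy=-18.210
  bounce: vy ← 0.8·18.210 = 14.568
Arc 2: start y=0.000, vy=14.568 → t=2.914, apex=10.612, x_land=20.038, impact vy=-14.568
  bounce: vy ← 0.8·14.568 = 11.655
Arc 3: start y=0.000, vy=11.655 → t=2.331, apex=6.791, x_land=28.755, impact vy=-11.655
  bounce: vy ← 0.8·11.655 = 9.324
Arc 4: start y=0.000, vy=9.324 → t=1.865, apex=4.347, x_land=35.729, impact vy=-9.324
  bounce: vy ← 0.8·9.324 = 7.459
Arc 5: start y=0.000, vy=7.459 → t=1.492, apex=2.782, x_land=41.309, impact vy=-7.459
  bounce: vy ← 0.8·7.459 = 5.967
Arc 6: start y=0.000, vy=5.967 → t=1.193, apex=1.780, x_land=45.772, impact vy=-5.967
  bounce: vy ← 0.8·5.967 = 4.774

1 2.444 16.581 9.141
2 2.914 10.612 20.038
3 2.331 6.791 28.755
4 1.865 4.347 35.729
5 1.492 2.782 41.309
6 1.193 1.780 45.772
final: 45.772 4.774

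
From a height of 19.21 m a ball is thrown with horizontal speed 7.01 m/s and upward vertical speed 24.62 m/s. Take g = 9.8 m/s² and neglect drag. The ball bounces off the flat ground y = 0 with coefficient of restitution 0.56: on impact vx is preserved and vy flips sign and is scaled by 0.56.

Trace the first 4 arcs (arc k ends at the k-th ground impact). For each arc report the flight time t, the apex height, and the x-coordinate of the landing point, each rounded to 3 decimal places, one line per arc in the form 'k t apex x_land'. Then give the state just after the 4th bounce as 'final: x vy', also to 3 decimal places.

Arc 1: start y=19.210, vy=24.620 → t=5.711, apex=50.136, x_land=40.034, impact vy=-31.347
  bounce: vy ← 0.56·31.347 = 17.555
Arc 2: start y=0.000, vy=17.555 → t=3.583, apex=15.723, x_land=65.148, impact vy=-17.555
  bounce: vy ← 0.56·17.555 = 9.831
Arc 3: start y=0.000, vy=9.831 → t=2.006, apex=4.931, x_land=79.211, impact vy=-9.831
  bounce: vy ← 0.56·9.831 = 5.505
Arc 4: start y=0.000, vy=5.505 → t=1.123, apex=1.546, x_land=87.087, impact vy=-5.505
  bounce: vy ← 0.56·5.505 = 3.083

1 5.711 50.136 40.034
2 3.583 15.723 65.148
3 2.006 4.931 79.211
4 1.123 1.546 87.087
final: 87.087 3.083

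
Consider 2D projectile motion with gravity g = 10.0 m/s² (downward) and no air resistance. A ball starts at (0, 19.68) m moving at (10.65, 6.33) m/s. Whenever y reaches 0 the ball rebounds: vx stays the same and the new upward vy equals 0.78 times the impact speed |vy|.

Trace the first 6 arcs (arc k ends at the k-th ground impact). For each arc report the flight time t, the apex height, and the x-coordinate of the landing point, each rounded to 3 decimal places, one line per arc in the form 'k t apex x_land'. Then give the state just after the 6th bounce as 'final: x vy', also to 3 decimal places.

1 2.715 21.683 28.920
2 3.249 13.192 63.518
3 2.534 8.026 90.505
4 1.976 4.883 111.554
5 1.542 2.971 127.973
6 1.202 1.807 140.779
final: 140.779 4.690

Arc 1: start y=19.680, vy=6.330 → t=2.715, apex=21.683, x_land=28.920, impact vy=-20.825
  bounce: vy ← 0.78·20.825 = 16.243
Arc 2: start y=0.000, vy=16.243 → t=3.249, apex=13.192, x_land=63.518, impact vy=-16.243
  bounce: vy ← 0.78·16.243 = 12.670
Arc 3: start y=0.000, vy=12.670 → t=2.534, apex=8.026, x_land=90.505, impact vy=-12.670
  bounce: vy ← 0.78·12.670 = 9.882
Arc 4: start y=0.000, vy=9.882 → t=1.976, apex=4.883, x_land=111.554, impact vy=-9.882
  bounce: vy ← 0.78·9.882 = 7.708
Arc 5: start y=0.000, vy=7.708 → t=1.542, apex=2.971, x_land=127.973, impact vy=-7.708
  bounce: vy ← 0.78·7.708 = 6.012
Arc 6: start y=0.000, vy=6.012 → t=1.202, apex=1.807, x_land=140.779, impact vy=-6.012
  bounce: vy ← 0.78·6.012 = 4.690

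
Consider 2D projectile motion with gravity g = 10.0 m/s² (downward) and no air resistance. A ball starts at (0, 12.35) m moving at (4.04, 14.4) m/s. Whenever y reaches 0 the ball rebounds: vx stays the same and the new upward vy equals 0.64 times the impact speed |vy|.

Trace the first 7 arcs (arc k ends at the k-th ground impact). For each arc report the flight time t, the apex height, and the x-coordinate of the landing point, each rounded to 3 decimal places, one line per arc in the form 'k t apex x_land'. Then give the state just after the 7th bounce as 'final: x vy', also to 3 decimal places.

Arc 1: start y=12.350, vy=14.400 → t=3.572, apex=22.718, x_land=14.429, impact vy=-21.316
  bounce: vy ← 0.64·21.316 = 13.642
Arc 2: start y=0.000, vy=13.642 → t=2.728, apex=9.305, x_land=25.452, impact vy=-13.642
  bounce: vy ← 0.64·13.642 = 8.731
Arc 3: start y=0.000, vy=8.731 → t=1.746, apex=3.811, x_land=32.507, impact vy=-8.731
  bounce: vy ← 0.64·8.731 = 5.588
Arc 4: start y=0.000, vy=5.588 → t=1.118, apex=1.561, x_land=37.021, impact vy=-5.588
  bounce: vy ← 0.64·5.588 = 3.576
Arc 5: start y=0.000, vy=3.576 → t=0.715, apex=0.639, x_land=39.911, impact vy=-3.576
  bounce: vy ← 0.64·3.576 = 2.289
Arc 6: start y=0.000, vy=2.289 → t=0.458, apex=0.262, x_land=41.760, impact vy=-2.289
  bounce: vy ← 0.64·2.289 = 1.465
Arc 7: start y=0.000, vy=1.465 → t=0.293, apex=0.107, x_land=42.944, impact vy=-1.465
  bounce: vy ← 0.64·1.465 = 0.937

1 3.572 22.718 14.429
2 2.728 9.305 25.452
3 1.746 3.811 32.507
4 1.118 1.561 37.021
5 0.715 0.639 39.911
6 0.458 0.262 41.760
7 0.293 0.107 42.944
final: 42.944 0.937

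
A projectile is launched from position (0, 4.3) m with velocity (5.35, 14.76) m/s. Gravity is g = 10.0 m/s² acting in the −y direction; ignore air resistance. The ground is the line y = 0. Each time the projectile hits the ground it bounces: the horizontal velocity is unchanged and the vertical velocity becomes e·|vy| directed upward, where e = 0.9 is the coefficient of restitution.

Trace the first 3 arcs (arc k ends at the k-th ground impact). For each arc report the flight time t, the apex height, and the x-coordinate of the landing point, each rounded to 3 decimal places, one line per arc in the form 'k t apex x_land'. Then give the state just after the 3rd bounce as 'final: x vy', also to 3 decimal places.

Arc 1: start y=4.300, vy=14.760 → t=3.219, apex=15.193, x_land=17.222, impact vy=-17.432
  bounce: vy ← 0.9·17.432 = 15.688
Arc 2: start y=0.000, vy=15.688 → t=3.138, apex=12.306, x_land=34.009, impact vy=-15.688
  bounce: vy ← 0.9·15.688 = 14.120
Arc 3: start y=0.000, vy=14.120 → t=2.824, apex=9.968, x_land=49.117, impact vy=-14.120
  bounce: vy ← 0.9·14.120 = 12.708

1 3.219 15.193 17.222
2 3.138 12.306 34.009
3 2.824 9.968 49.117
final: 49.117 12.708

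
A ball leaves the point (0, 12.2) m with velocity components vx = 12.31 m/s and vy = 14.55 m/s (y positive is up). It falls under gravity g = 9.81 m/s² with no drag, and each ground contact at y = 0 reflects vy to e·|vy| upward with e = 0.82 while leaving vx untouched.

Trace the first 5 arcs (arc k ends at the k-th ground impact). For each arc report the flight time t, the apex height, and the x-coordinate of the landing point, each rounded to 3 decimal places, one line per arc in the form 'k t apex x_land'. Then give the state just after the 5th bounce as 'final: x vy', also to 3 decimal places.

1 3.648 22.990 44.909
2 3.551 15.459 88.616
3 2.911 10.394 124.456
4 2.387 6.989 153.845
5 1.958 4.700 177.943
final: 177.943 7.874

Arc 1: start y=12.200, vy=14.550 → t=3.648, apex=22.990, x_land=44.909, impact vy=-21.238
  bounce: vy ← 0.82·21.238 = 17.415
Arc 2: start y=0.000, vy=17.415 → t=3.551, apex=15.459, x_land=88.616, impact vy=-17.415
  bounce: vy ← 0.82·17.415 = 14.281
Arc 3: start y=0.000, vy=14.281 → t=2.911, apex=10.394, x_land=124.456, impact vy=-14.281
  bounce: vy ← 0.82·14.281 = 11.710
Arc 4: start y=0.000, vy=11.710 → t=2.387, apex=6.989, x_land=153.845, impact vy=-11.710
  bounce: vy ← 0.82·11.710 = 9.602
Arc 5: start y=0.000, vy=9.602 → t=1.958, apex=4.700, x_land=177.943, impact vy=-9.602
  bounce: vy ← 0.82·9.602 = 7.874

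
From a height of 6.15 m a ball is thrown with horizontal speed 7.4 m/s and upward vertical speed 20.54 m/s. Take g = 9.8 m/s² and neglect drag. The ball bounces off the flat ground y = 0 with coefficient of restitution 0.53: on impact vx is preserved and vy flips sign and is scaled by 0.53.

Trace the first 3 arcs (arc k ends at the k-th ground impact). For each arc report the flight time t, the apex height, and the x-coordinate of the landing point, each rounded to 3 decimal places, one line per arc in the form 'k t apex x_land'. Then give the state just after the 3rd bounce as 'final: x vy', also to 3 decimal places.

1 4.472 27.675 33.096
2 2.519 7.774 51.738
3 1.335 2.184 61.618
final: 61.618 3.467

Arc 1: start y=6.150, vy=20.540 → t=4.472, apex=27.675, x_land=33.096, impact vy=-23.290
  bounce: vy ← 0.53·23.290 = 12.344
Arc 2: start y=0.000, vy=12.344 → t=2.519, apex=7.774, x_land=51.738, impact vy=-12.344
  bounce: vy ← 0.53·12.344 = 6.542
Arc 3: start y=0.000, vy=6.542 → t=1.335, apex=2.184, x_land=61.618, impact vy=-6.542
  bounce: vy ← 0.53·6.542 = 3.467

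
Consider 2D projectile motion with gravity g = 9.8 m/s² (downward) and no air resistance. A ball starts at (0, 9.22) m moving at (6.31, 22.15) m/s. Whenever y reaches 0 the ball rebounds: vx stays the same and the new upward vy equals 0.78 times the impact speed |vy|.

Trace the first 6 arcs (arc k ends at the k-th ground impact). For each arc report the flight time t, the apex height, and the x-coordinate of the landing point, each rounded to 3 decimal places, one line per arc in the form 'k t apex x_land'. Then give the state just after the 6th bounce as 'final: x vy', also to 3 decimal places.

1 4.904 34.252 30.945
2 4.124 20.839 56.970
3 3.217 12.678 77.270
4 2.509 7.713 93.104
5 1.957 4.693 105.454
6 1.527 2.855 115.088
final: 115.088 5.835

Arc 1: start y=9.220, vy=22.150 → t=4.904, apex=34.252, x_land=30.945, impact vy=-25.910
  bounce: vy ← 0.78·25.910 = 20.210
Arc 2: start y=0.000, vy=20.210 → t=4.124, apex=20.839, x_land=56.970, impact vy=-20.210
  bounce: vy ← 0.78·20.210 = 15.764
Arc 3: start y=0.000, vy=15.764 → t=3.217, apex=12.678, x_land=77.270, impact vy=-15.764
  bounce: vy ← 0.78·15.764 = 12.296
Arc 4: start y=0.000, vy=12.296 → t=2.509, apex=7.713, x_land=93.104, impact vy=-12.296
  bounce: vy ← 0.78·12.296 = 9.591
Arc 5: start y=0.000, vy=9.591 → t=1.957, apex=4.693, x_land=105.454, impact vy=-9.591
  bounce: vy ← 0.78·9.591 = 7.481
Arc 6: start y=0.000, vy=7.481 → t=1.527, apex=2.855, x_land=115.088, impact vy=-7.481
  bounce: vy ← 0.78·7.481 = 5.835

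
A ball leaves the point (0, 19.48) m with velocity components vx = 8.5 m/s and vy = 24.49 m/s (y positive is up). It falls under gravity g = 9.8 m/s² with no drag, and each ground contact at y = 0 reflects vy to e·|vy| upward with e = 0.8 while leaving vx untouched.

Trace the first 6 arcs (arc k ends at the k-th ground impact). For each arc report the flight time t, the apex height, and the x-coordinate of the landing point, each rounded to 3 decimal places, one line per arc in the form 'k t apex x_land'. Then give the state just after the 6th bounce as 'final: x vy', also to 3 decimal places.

Arc 1: start y=19.480, vy=24.490 → t=5.696, apex=50.080, x_land=48.415, impact vy=-31.330
  bounce: vy ← 0.8·31.330 = 25.064
Arc 2: start y=0.000, vy=25.064 → t=5.115, apex=32.051, x_land=91.894, impact vy=-25.064
  bounce: vy ← 0.8·25.064 = 20.051
Arc 3: start y=0.000, vy=20.051 → t=4.092, apex=20.513, x_land=126.676, impact vy=-20.051
  bounce: vy ← 0.8·20.051 = 16.041
Arc 4: start y=0.000, vy=16.041 → t=3.274, apex=13.128, x_land=154.502, impact vy=-16.041
  bounce: vy ← 0.8·16.041 = 12.833
Arc 5: start y=0.000, vy=12.833 → t=2.619, apex=8.402, x_land=176.763, impact vy=-12.833
  bounce: vy ← 0.8·12.833 = 10.266
Arc 6: start y=0.000, vy=10.266 → t=2.095, apex=5.377, x_land=194.572, impact vy=-10.266
  bounce: vy ← 0.8·10.266 = 8.213

1 5.696 50.080 48.415
2 5.115 32.051 91.894
3 4.092 20.513 126.676
4 3.274 13.128 154.502
5 2.619 8.402 176.763
6 2.095 5.377 194.572
final: 194.572 8.213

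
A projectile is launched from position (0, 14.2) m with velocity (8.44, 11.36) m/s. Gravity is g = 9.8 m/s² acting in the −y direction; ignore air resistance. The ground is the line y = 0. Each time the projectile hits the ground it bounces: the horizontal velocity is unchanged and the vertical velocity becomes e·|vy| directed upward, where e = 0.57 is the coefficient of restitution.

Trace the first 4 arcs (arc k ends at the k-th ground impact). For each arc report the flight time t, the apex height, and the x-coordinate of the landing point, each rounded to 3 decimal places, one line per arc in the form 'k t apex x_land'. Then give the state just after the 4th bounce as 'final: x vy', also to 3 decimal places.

Arc 1: start y=14.200, vy=11.360 → t=3.219, apex=20.784, x_land=27.166, impact vy=-20.183
  bounce: vy ← 0.57·20.183 = 11.505
Arc 2: start y=0.000, vy=11.505 → t=2.348, apex=6.753, x_land=46.982, impact vy=-11.505
  bounce: vy ← 0.57·11.505 = 6.558
Arc 3: start y=0.000, vy=6.558 → t=1.338, apex=2.194, x_land=58.277, impact vy=-6.558
  bounce: vy ← 0.57·6.558 = 3.738
Arc 4: start y=0.000, vy=3.738 → t=0.763, apex=0.713, x_land=64.715, impact vy=-3.738
  bounce: vy ← 0.57·3.738 = 2.131

1 3.219 20.784 27.166
2 2.348 6.753 46.982
3 1.338 2.194 58.277
4 0.763 0.713 64.715
final: 64.715 2.131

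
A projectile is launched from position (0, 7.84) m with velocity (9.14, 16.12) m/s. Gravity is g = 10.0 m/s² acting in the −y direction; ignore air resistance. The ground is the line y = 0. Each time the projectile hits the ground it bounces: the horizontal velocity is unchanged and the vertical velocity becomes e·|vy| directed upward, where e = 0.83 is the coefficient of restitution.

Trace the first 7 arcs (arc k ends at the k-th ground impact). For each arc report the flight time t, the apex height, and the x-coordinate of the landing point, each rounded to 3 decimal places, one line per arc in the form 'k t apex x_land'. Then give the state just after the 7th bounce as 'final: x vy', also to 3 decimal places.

1 3.653 20.833 33.390
2 3.388 14.352 64.360
3 2.812 9.887 90.066
4 2.334 6.811 111.401
5 1.937 4.692 129.109
6 1.608 3.232 143.807
7 1.335 2.227 156.006
final: 156.006 5.539

Arc 1: start y=7.840, vy=16.120 → t=3.653, apex=20.833, x_land=33.390, impact vy=-20.412
  bounce: vy ← 0.83·20.412 = 16.942
Arc 2: start y=0.000, vy=16.942 → t=3.388, apex=14.352, x_land=64.360, impact vy=-16.942
  bounce: vy ← 0.83·16.942 = 14.062
Arc 3: start y=0.000, vy=14.062 → t=2.812, apex=9.887, x_land=90.066, impact vy=-14.062
  bounce: vy ← 0.83·14.062 = 11.671
Arc 4: start y=0.000, vy=11.671 → t=2.334, apex=6.811, x_land=111.401, impact vy=-11.671
  bounce: vy ← 0.83·11.671 = 9.687
Arc 5: start y=0.000, vy=9.687 → t=1.937, apex=4.692, x_land=129.109, impact vy=-9.687
  bounce: vy ← 0.83·9.687 = 8.040
Arc 6: start y=0.000, vy=8.040 → t=1.608, apex=3.232, x_land=143.807, impact vy=-8.040
  bounce: vy ← 0.83·8.040 = 6.674
Arc 7: start y=0.000, vy=6.674 → t=1.335, apex=2.227, x_land=156.006, impact vy=-6.674
  bounce: vy ← 0.83·6.674 = 5.539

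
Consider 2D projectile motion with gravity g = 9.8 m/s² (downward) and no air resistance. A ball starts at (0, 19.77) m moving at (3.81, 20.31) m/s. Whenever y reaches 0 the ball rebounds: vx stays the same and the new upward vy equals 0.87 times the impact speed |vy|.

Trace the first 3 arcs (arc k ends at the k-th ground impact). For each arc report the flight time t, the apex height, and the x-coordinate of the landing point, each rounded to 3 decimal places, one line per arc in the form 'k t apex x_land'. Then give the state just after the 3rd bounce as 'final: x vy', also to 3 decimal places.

Arc 1: start y=19.770, vy=20.310 → t=4.959, apex=40.816, x_land=18.892, impact vy=-28.284
  bounce: vy ← 0.87·28.284 = 24.607
Arc 2: start y=0.000, vy=24.607 → t=5.022, apex=30.893, x_land=38.025, impact vy=-24.607
  bounce: vy ← 0.87·24.607 = 21.408
Arc 3: start y=0.000, vy=21.408 → t=4.369, apex=23.383, x_land=54.671, impact vy=-21.408
  bounce: vy ← 0.87·21.408 = 18.625

1 4.959 40.816 18.892
2 5.022 30.893 38.025
3 4.369 23.383 54.671
final: 54.671 18.625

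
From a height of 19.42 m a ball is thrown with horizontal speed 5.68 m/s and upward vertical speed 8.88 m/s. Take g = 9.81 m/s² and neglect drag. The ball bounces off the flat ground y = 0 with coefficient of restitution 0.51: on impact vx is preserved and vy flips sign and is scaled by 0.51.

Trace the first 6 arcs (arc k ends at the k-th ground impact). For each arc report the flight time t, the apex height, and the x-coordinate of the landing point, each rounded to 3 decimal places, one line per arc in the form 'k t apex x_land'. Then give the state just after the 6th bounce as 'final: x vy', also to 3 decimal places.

Arc 1: start y=19.420, vy=8.880 → t=3.091, apex=23.439, x_land=17.558, impact vy=-21.445
  bounce: vy ← 0.51·21.445 = 10.937
Arc 2: start y=0.000, vy=10.937 → t=2.230, apex=6.097, x_land=30.223, impact vy=-10.937
  bounce: vy ← 0.51·10.937 = 5.578
Arc 3: start y=0.000, vy=5.578 → t=1.137, apex=1.586, x_land=36.682, impact vy=-5.578
  bounce: vy ← 0.51·5.578 = 2.845
Arc 4: start y=0.000, vy=2.845 → t=0.580, apex=0.412, x_land=39.976, impact vy=-2.845
  bounce: vy ← 0.51·2.845 = 1.451
Arc 5: start y=0.000, vy=1.451 → t=0.296, apex=0.107, x_land=41.656, impact vy=-1.451
  bounce: vy ← 0.51·1.451 = 0.740
Arc 6: start y=0.000, vy=0.740 → t=0.151, apex=0.028, x_land=42.513, impact vy=-0.740
  bounce: vy ← 0.51·0.740 = 0.377

1 3.091 23.439 17.558
2 2.230 6.097 30.223
3 1.137 1.586 36.682
4 0.580 0.412 39.976
5 0.296 0.107 41.656
6 0.151 0.028 42.513
final: 42.513 0.377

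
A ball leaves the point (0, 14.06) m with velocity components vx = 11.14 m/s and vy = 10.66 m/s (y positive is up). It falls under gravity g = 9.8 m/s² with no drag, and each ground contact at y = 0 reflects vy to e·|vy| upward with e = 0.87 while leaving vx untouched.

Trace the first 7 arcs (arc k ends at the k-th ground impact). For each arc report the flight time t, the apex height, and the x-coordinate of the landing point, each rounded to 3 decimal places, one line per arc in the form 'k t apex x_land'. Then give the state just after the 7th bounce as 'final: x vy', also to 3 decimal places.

Arc 1: start y=14.060, vy=10.660 → t=3.101, apex=19.858, x_land=34.544, impact vy=-19.728
  bounce: vy ← 0.87·19.728 = 17.164
Arc 2: start y=0.000, vy=17.164 → t=3.503, apex=15.030, x_land=73.565, impact vy=-17.164
  bounce: vy ← 0.87·17.164 = 14.932
Arc 3: start y=0.000, vy=14.932 → t=3.047, apex=11.376, x_land=107.513, impact vy=-14.932
  bounce: vy ← 0.87·14.932 = 12.991
Arc 4: start y=0.000, vy=12.991 → t=2.651, apex=8.611, x_land=137.049, impact vy=-12.991
  bounce: vy ← 0.87·12.991 = 11.302
Arc 5: start y=0.000, vy=11.302 → t=2.307, apex=6.518, x_land=162.744, impact vy=-11.302
  bounce: vy ← 0.87·11.302 = 9.833
Arc 6: start y=0.000, vy=9.833 → t=2.007, apex=4.933, x_land=185.099, impact vy=-9.833
  bounce: vy ← 0.87·9.833 = 8.555
Arc 7: start y=0.000, vy=8.555 → t=1.746, apex=3.734, x_land=204.548, impact vy=-8.555
  bounce: vy ← 0.87·8.555 = 7.443

1 3.101 19.858 34.544
2 3.503 15.030 73.565
3 3.047 11.376 107.513
4 2.651 8.611 137.049
5 2.307 6.518 162.744
6 2.007 4.933 185.099
7 1.746 3.734 204.548
final: 204.548 7.443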